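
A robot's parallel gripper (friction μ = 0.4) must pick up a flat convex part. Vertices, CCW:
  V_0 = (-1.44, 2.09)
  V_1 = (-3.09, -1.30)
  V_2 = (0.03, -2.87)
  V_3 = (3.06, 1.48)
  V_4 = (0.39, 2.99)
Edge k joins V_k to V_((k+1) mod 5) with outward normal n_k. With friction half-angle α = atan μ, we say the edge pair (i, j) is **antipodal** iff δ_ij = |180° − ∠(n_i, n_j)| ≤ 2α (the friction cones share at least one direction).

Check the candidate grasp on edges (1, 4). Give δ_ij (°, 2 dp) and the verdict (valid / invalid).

α = atan 0.4 = 21.80°;  2α = 43.60°
edge 1: e_1 = (+3.12, -1.57);  n_1 = (-0.4495, -0.8933)
edge 4: e_4 = (-1.83, -0.90);  n_4 = (-0.4413, +0.8973)
∠(n_1, n_4) = 127.10°
δ = |180° − 127.10°| = 52.90°
52.90° > 2α = 43.60°  →  invalid

δ = 52.90°, invalid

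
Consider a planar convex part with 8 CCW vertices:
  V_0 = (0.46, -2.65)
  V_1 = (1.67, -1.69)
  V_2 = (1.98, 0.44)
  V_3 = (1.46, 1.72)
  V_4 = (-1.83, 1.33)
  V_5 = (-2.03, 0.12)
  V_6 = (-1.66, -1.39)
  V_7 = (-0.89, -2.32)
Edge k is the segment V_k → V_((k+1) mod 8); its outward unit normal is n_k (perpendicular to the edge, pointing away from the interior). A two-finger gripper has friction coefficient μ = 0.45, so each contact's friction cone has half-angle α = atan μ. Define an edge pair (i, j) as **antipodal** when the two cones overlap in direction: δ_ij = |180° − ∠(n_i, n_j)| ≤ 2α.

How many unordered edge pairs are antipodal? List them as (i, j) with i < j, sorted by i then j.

α = atan 0.45 = 24.23°;  2α = 48.46°
n_0 = (+0.6215, -0.7834)
n_1 = (+0.9896, -0.1440)
n_2 = (+0.9265, +0.3764)
n_3 = (-0.1177, +0.9930)
n_4 = (-0.9866, +0.1631)
n_5 = (-0.9713, -0.2380)
n_6 = (-0.7703, -0.6377)
n_7 = (-0.2375, -0.9714)
  (0,1): δ = 136.71°  ·
  (0,2): δ = 106.32°  ·
  (0,3): δ = 31.67°  ✓
  (0,4): δ = 42.19°  ✓
  (0,5): δ = 65.34°  ·
  (0,6): δ = 91.20°  ·
  (0,7): δ = 127.84°  ·
  (1,2): δ = 149.61°  ·
  (1,3): δ = 74.96°  ·
  (1,4): δ = 1.10°  ✓
  (1,5): δ = 22.05°  ✓
  (1,6): δ = 47.90°  ✓
  (1,7): δ = 84.54°  ·
  (2,3): δ = 105.35°  ·
  (2,4): δ = 31.49°  ✓
  (2,5): δ = 8.34°  ✓
  (2,6): δ = 17.51°  ✓
  (2,7): δ = 54.15°  ·
  (3,4): δ = 106.15°  ·
  (3,5): δ = 82.99°  ·
  (3,6): δ = 57.14°  ·
  (3,7): δ = 20.50°  ✓
  (4,5): δ = 156.85°  ·
  (4,6): δ = 130.99°  ·
  (4,7): δ = 94.35°  ·
  (5,6): δ = 154.14°  ·
  (5,7): δ = 117.50°  ·
  (6,7): δ = 143.36°  ·
antipodal pairs: 9

count = 9; pairs: (0,3), (0,4), (1,4), (1,5), (1,6), (2,4), (2,5), (2,6), (3,7)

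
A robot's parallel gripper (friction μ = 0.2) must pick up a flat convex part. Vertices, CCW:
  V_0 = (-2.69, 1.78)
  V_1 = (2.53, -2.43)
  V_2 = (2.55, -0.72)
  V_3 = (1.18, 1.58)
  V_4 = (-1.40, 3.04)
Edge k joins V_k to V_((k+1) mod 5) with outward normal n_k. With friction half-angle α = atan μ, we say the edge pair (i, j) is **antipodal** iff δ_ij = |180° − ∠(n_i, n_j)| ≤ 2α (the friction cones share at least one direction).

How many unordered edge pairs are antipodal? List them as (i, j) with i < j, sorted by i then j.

count = 2; pairs: (0,2), (0,3)

α = atan 0.2 = 11.31°;  2α = 22.62°
n_0 = (-0.6278, -0.7784)
n_1 = (+0.9999, -0.0117)
n_2 = (+0.8591, +0.5117)
n_3 = (+0.4925, +0.8703)
n_4 = (-0.6987, +0.7154)
  (0,1): δ = 51.78°  ·
  (0,2): δ = 20.33°  ✓
  (0,3): δ = 9.38°  ✓
  (0,4): δ = 83.21°  ·
  (1,2): δ = 148.55°  ·
  (1,3): δ = 118.84°  ·
  (1,4): δ = 45.00°  ·
  (2,3): δ = 150.29°  ·
  (2,4): δ = 76.45°  ·
  (3,4): δ = 106.17°  ·
antipodal pairs: 2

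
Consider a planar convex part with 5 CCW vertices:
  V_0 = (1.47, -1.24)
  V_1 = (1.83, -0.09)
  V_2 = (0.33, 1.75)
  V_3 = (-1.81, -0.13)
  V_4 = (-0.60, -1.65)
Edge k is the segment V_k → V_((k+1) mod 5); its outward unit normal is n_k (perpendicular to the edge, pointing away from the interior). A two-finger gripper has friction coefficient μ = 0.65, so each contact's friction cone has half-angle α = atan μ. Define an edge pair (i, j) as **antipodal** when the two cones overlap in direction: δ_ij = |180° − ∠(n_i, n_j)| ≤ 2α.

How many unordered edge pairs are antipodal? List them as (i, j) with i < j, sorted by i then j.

α = atan 0.65 = 33.02°;  2α = 66.05°
n_0 = (+0.9543, -0.2987)
n_1 = (+0.7751, +0.6319)
n_2 = (-0.6600, +0.7513)
n_3 = (-0.7824, -0.6228)
n_4 = (+0.1943, -0.9809)
  (0,1): δ = 123.43°  ·
  (0,2): δ = 31.32°  ✓
  (0,3): δ = 55.90°  ✓
  (0,4): δ = 118.59°  ·
  (1,2): δ = 87.89°  ·
  (1,3): δ = 0.67°  ✓
  (1,4): δ = 62.02°  ✓
  (2,3): δ = 92.78°  ·
  (2,4): δ = 30.10°  ✓
  (3,4): δ = 117.32°  ·
antipodal pairs: 5

count = 5; pairs: (0,2), (0,3), (1,3), (1,4), (2,4)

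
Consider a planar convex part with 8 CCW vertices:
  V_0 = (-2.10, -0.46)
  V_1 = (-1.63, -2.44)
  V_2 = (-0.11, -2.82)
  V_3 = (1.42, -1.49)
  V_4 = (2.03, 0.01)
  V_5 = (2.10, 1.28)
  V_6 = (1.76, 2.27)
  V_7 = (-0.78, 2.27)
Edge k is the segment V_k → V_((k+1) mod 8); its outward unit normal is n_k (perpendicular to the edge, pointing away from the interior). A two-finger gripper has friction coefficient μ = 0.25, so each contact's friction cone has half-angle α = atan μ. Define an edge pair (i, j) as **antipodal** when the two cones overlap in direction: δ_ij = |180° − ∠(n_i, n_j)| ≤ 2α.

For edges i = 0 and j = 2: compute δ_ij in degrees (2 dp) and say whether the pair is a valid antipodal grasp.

δ = 62.35°, invalid

α = atan 0.25 = 14.04°;  2α = 28.07°
edge 0: e_0 = (+0.47, -1.98);  n_0 = (-0.9730, -0.2310)
edge 2: e_2 = (+1.53, +1.33);  n_2 = (+0.6561, -0.7547)
∠(n_0, n_2) = 117.65°
δ = |180° − 117.65°| = 62.35°
62.35° > 2α = 28.07°  →  invalid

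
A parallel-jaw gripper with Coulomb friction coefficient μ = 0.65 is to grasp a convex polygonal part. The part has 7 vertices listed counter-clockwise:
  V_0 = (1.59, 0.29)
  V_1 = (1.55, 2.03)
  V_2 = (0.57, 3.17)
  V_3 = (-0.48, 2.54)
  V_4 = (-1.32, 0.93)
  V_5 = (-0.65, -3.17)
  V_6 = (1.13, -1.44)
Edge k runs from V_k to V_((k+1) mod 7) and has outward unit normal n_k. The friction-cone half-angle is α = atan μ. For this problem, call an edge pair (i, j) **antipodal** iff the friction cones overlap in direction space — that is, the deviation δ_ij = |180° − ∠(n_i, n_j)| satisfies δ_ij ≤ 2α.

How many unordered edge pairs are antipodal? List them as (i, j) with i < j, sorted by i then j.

count = 10; pairs: (0,2), (0,3), (0,4), (1,4), (2,5), (2,6), (3,5), (3,6), (4,5), (4,6)

α = atan 0.65 = 33.02°;  2α = 66.05°
n_0 = (+0.9997, +0.0230)
n_1 = (+0.7583, +0.6519)
n_2 = (-0.5145, +0.8575)
n_3 = (-0.8866, +0.4626)
n_4 = (-0.9869, -0.1613)
n_5 = (+0.6970, -0.7171)
n_6 = (+0.9664, -0.2570)
  (0,1): δ = 140.63°  ·
  (0,2): δ = 60.35°  ✓
  (0,3): δ = 28.87°  ✓
  (0,4): δ = 7.96°  ✓
  (0,5): δ = 132.87°  ·
  (0,6): δ = 163.79°  ·
  (1,2): δ = 99.72°  ·
  (1,3): δ = 68.24°  ·
  (1,4): δ = 31.40°  ✓
  (1,5): δ = 93.50°  ·
  (1,6): δ = 124.43°  ·
  (2,3): δ = 148.52°  ·
  (2,4): δ = 111.68°  ·
  (2,5): δ = 13.22°  ✓
  (2,6): δ = 44.15°  ✓
  (3,4): δ = 143.17°  ·
  (3,5): δ = 18.26°  ✓
  (3,6): δ = 12.66°  ✓
  (4,5): δ = 55.10°  ✓
  (4,6): δ = 24.17°  ✓
  (5,6): δ = 149.07°  ·
antipodal pairs: 10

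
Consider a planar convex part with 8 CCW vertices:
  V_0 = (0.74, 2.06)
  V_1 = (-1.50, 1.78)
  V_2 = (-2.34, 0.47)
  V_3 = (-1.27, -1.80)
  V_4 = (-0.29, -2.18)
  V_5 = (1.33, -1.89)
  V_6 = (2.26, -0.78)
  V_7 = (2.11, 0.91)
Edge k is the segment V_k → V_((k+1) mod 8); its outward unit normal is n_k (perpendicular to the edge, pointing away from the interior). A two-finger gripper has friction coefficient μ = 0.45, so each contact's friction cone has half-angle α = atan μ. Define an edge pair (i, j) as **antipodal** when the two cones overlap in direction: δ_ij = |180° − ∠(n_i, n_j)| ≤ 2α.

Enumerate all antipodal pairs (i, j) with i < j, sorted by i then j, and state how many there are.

count = 9; pairs: (0,3), (0,4), (0,5), (1,4), (1,5), (1,6), (2,6), (2,7), (3,7)

α = atan 0.45 = 24.23°;  2α = 48.46°
n_0 = (-0.1240, +0.9923)
n_1 = (-0.8418, +0.5398)
n_2 = (-0.9045, -0.4264)
n_3 = (-0.3615, -0.9324)
n_4 = (+0.1762, -0.9844)
n_5 = (+0.7665, -0.6422)
n_6 = (+0.9961, +0.0884)
n_7 = (+0.6429, +0.7659)
  (0,1): δ = 129.79°  ·
  (0,2): δ = 71.89°  ·
  (0,3): δ = 28.32°  ✓
  (0,4): δ = 3.02°  ✓
  (0,5): δ = 42.92°  ✓
  (0,6): δ = 87.95°  ·
  (0,7): δ = 132.86°  ·
  (1,2): δ = 122.09°  ·
  (1,3): δ = 78.53°  ·
  (1,4): δ = 47.18°  ✓
  (1,5): δ = 7.29°  ✓
  (1,6): δ = 37.74°  ✓
  (1,7): δ = 82.66°  ·
  (2,3): δ = 136.43°  ·
  (2,4): δ = 105.09°  ·
  (2,5): δ = 65.20°  ·
  (2,6): δ = 20.17°  ✓
  (2,7): δ = 24.75°  ✓
  (3,4): δ = 148.66°  ·
  (3,5): δ = 108.76°  ·
  (3,6): δ = 63.73°  ·
  (3,7): δ = 18.82°  ✓
  (4,5): δ = 140.11°  ·
  (4,6): δ = 95.08°  ·
  (4,7): δ = 50.16°  ·
  (5,6): δ = 134.97°  ·
  (5,7): δ = 90.05°  ·
  (6,7): δ = 135.08°  ·
antipodal pairs: 9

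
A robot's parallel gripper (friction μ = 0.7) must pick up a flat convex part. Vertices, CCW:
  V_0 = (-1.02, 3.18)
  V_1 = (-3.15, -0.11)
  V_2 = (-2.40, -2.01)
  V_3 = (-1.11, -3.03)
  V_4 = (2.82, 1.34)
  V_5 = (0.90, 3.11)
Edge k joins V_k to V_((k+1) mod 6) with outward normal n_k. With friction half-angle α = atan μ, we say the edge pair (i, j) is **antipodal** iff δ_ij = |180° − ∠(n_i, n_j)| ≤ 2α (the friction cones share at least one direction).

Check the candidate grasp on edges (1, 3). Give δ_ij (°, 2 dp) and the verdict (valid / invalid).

δ = 63.51°, valid

α = atan 0.7 = 34.99°;  2α = 69.98°
edge 1: e_1 = (+0.75, -1.90);  n_1 = (-0.9302, -0.3672)
edge 3: e_3 = (+3.93, +4.37);  n_3 = (+0.7435, -0.6687)
∠(n_1, n_3) = 116.49°
δ = |180° − 116.49°| = 63.51°
63.51° ≤ 2α = 69.98°  →  valid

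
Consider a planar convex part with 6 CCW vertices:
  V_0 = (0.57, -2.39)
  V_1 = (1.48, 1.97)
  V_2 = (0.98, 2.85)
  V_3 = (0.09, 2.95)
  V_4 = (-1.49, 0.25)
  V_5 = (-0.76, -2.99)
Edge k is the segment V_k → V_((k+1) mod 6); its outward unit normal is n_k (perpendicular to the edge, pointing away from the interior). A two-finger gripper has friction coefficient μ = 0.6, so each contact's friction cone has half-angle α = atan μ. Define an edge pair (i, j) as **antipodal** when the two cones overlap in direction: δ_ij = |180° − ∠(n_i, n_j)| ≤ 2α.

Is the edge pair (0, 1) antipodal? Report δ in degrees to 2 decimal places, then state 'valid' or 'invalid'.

δ = 138.61°, invalid

α = atan 0.6 = 30.96°;  2α = 61.93°
edge 0: e_0 = (+0.91, +4.36);  n_0 = (+0.9789, -0.2043)
edge 1: e_1 = (-0.50, +0.88);  n_1 = (+0.8695, +0.4940)
∠(n_0, n_1) = 41.39°
δ = |180° − 41.39°| = 138.61°
138.61° > 2α = 61.93°  →  invalid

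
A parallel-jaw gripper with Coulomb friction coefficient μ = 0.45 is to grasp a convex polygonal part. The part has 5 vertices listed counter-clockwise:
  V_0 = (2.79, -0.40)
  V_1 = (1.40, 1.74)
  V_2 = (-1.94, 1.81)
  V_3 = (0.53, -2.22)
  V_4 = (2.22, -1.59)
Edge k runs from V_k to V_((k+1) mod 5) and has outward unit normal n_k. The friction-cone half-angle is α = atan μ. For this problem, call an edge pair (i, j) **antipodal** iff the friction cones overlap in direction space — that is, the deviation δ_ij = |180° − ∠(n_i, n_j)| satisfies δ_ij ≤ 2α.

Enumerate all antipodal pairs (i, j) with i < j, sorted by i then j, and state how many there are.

α = atan 0.45 = 24.23°;  2α = 48.46°
n_0 = (+0.8386, +0.5447)
n_1 = (+0.0210, +0.9998)
n_2 = (-0.8526, -0.5226)
n_3 = (+0.3493, -0.9370)
n_4 = (+0.9019, -0.4320)
  (0,1): δ = 124.21°  ·
  (0,2): δ = 1.50°  ✓
  (0,3): δ = 77.44°  ·
  (0,4): δ = 121.40°  ·
  (1,2): δ = 57.30°  ·
  (1,3): δ = 21.65°  ✓
  (1,4): δ = 65.61°  ·
  (2,3): δ = 101.06°  ·
  (2,4): δ = 57.10°  ·
  (3,4): δ = 136.04°  ·
antipodal pairs: 2

count = 2; pairs: (0,2), (1,3)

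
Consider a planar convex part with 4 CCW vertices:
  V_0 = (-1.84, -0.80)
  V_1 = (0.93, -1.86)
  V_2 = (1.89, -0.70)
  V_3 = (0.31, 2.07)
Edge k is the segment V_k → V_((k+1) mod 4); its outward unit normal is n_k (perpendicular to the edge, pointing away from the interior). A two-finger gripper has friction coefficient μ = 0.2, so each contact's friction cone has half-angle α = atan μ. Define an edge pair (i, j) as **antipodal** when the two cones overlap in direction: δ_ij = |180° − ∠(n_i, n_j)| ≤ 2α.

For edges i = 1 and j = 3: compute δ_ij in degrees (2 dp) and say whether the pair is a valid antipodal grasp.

α = atan 0.2 = 11.31°;  2α = 22.62°
edge 1: e_1 = (+0.96, +1.16);  n_1 = (+0.7704, -0.6376)
edge 3: e_3 = (-2.15, -2.87);  n_3 = (-0.8003, +0.5996)
∠(n_1, n_3) = 177.23°
δ = |180° − 177.23°| = 2.77°
2.77° ≤ 2α = 22.62°  →  valid

δ = 2.77°, valid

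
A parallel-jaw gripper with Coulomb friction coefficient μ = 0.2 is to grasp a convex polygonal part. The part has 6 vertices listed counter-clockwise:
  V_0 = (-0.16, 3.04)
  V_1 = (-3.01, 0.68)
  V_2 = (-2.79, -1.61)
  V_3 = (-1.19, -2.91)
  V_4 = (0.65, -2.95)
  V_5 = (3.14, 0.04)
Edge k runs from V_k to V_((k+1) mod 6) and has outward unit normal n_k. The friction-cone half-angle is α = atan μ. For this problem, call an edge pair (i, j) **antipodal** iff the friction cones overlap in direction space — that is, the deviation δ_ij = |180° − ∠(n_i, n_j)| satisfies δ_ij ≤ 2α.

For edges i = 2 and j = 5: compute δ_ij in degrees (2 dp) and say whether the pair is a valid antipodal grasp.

δ = 3.18°, valid

α = atan 0.2 = 11.31°;  2α = 22.62°
edge 2: e_2 = (+1.60, -1.30);  n_2 = (-0.6306, -0.7761)
edge 5: e_5 = (-3.30, +3.00);  n_5 = (+0.6727, +0.7399)
∠(n_2, n_5) = 176.82°
δ = |180° − 176.82°| = 3.18°
3.18° ≤ 2α = 22.62°  →  valid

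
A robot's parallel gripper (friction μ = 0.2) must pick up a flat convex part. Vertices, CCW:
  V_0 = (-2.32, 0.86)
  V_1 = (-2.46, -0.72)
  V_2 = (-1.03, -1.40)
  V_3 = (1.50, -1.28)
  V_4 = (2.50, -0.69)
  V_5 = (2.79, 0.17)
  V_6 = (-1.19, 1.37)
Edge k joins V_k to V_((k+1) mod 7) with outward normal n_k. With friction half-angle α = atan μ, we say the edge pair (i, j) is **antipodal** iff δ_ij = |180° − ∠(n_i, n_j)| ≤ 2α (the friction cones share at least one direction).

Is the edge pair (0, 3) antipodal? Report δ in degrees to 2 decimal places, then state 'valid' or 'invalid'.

δ = 54.40°, invalid

α = atan 0.2 = 11.31°;  2α = 22.62°
edge 0: e_0 = (-0.14, -1.58);  n_0 = (-0.9961, +0.0883)
edge 3: e_3 = (+1.00, +0.59);  n_3 = (+0.5081, -0.8613)
∠(n_0, n_3) = 125.60°
δ = |180° − 125.60°| = 54.40°
54.40° > 2α = 22.62°  →  invalid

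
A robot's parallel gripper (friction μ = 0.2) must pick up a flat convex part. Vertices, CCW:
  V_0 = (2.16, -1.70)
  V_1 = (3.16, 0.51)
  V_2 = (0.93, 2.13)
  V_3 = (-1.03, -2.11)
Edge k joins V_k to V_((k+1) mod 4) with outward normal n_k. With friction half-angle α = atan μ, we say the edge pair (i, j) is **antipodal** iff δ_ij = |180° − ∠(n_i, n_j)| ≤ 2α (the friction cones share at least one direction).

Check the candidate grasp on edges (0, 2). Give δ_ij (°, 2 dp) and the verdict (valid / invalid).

δ = 0.46°, valid

α = atan 0.2 = 11.31°;  2α = 22.62°
edge 0: e_0 = (+1.00, +2.21);  n_0 = (+0.9111, -0.4122)
edge 2: e_2 = (-1.96, -4.24);  n_2 = (-0.9077, +0.4196)
∠(n_0, n_2) = 179.54°
δ = |180° − 179.54°| = 0.46°
0.46° ≤ 2α = 22.62°  →  valid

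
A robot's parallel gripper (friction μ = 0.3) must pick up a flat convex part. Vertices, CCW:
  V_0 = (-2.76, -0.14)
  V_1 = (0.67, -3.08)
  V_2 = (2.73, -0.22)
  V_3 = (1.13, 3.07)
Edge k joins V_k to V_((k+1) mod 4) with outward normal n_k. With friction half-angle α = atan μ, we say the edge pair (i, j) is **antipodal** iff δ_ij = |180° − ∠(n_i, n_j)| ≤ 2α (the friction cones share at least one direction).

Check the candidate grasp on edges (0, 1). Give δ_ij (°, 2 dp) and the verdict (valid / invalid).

α = atan 0.3 = 16.70°;  2α = 33.40°
edge 0: e_0 = (+3.43, -2.94);  n_0 = (-0.6508, -0.7593)
edge 1: e_1 = (+2.06, +2.86);  n_1 = (+0.8114, -0.5845)
∠(n_0, n_1) = 94.84°
δ = |180° − 94.84°| = 85.16°
85.16° > 2α = 33.40°  →  invalid

δ = 85.16°, invalid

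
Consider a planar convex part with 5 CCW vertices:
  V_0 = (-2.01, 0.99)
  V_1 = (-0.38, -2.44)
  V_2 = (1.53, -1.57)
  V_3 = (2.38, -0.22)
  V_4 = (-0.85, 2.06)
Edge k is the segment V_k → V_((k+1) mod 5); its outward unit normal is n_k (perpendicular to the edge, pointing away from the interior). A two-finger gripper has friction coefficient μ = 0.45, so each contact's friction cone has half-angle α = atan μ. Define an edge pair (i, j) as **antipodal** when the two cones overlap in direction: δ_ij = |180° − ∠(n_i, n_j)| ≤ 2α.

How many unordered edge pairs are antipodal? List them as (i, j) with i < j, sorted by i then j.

count = 3; pairs: (0,3), (1,4), (2,4)

α = atan 0.45 = 24.23°;  2α = 48.46°
n_0 = (-0.9032, -0.4292)
n_1 = (+0.4145, -0.9100)
n_2 = (+0.8462, -0.5328)
n_3 = (+0.5767, +0.8170)
n_4 = (-0.6780, +0.7350)
  (0,1): δ = 90.93°  ·
  (0,2): δ = 57.61°  ·
  (0,3): δ = 29.36°  ✓
  (0,4): δ = 107.27°  ·
  (1,2): δ = 146.68°  ·
  (1,3): δ = 59.71°  ·
  (1,4): δ = 18.20°  ✓
  (2,3): δ = 93.02°  ·
  (2,4): δ = 15.12°  ✓
  (3,4): δ = 102.09°  ·
antipodal pairs: 3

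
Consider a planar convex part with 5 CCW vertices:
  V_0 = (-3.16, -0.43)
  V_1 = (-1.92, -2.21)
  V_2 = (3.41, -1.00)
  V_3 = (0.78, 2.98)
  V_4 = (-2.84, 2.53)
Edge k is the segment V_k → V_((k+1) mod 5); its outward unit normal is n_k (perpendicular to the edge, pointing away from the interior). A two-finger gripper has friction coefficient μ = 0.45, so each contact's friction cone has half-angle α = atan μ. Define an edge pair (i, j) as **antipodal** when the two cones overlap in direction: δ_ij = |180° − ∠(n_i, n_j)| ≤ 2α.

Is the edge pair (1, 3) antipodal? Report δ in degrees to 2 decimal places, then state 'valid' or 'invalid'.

α = atan 0.45 = 24.23°;  2α = 48.46°
edge 1: e_1 = (+5.33, +1.21);  n_1 = (+0.2214, -0.9752)
edge 3: e_3 = (-3.62, -0.45);  n_3 = (-0.1234, +0.9924)
∠(n_1, n_3) = 174.30°
δ = |180° − 174.30°| = 5.70°
5.70° ≤ 2α = 48.46°  →  valid

δ = 5.70°, valid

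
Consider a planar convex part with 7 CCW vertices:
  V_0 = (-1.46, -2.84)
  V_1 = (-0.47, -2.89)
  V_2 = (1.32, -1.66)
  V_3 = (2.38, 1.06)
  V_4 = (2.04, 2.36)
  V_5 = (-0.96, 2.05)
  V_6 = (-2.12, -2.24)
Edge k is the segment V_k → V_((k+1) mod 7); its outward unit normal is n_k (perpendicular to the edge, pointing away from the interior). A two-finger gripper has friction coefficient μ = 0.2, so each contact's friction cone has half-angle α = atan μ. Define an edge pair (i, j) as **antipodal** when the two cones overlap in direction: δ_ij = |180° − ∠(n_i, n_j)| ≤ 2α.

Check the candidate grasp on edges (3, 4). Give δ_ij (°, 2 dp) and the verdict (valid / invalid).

δ = 98.76°, invalid

α = atan 0.2 = 11.31°;  2α = 22.62°
edge 3: e_3 = (-0.34, +1.30);  n_3 = (+0.9675, +0.2530)
edge 4: e_4 = (-3.00, -0.31);  n_4 = (-0.1028, +0.9947)
∠(n_3, n_4) = 81.24°
δ = |180° − 81.24°| = 98.76°
98.76° > 2α = 22.62°  →  invalid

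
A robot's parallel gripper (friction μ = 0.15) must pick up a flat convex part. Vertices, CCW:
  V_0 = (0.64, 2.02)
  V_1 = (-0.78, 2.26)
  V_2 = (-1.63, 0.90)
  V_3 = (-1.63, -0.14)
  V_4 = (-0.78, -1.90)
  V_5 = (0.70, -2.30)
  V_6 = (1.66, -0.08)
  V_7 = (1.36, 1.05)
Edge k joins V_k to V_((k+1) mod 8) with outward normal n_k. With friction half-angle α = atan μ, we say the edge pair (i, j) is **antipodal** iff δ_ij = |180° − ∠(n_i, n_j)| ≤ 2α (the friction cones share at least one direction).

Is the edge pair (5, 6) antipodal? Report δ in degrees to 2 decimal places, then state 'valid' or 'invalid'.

δ = 141.75°, invalid

α = atan 0.15 = 8.53°;  2α = 17.06°
edge 5: e_5 = (+0.96, +2.22);  n_5 = (+0.9179, -0.3969)
edge 6: e_6 = (-0.30, +1.13);  n_6 = (+0.9665, +0.2566)
∠(n_5, n_6) = 38.25°
δ = |180° − 38.25°| = 141.75°
141.75° > 2α = 17.06°  →  invalid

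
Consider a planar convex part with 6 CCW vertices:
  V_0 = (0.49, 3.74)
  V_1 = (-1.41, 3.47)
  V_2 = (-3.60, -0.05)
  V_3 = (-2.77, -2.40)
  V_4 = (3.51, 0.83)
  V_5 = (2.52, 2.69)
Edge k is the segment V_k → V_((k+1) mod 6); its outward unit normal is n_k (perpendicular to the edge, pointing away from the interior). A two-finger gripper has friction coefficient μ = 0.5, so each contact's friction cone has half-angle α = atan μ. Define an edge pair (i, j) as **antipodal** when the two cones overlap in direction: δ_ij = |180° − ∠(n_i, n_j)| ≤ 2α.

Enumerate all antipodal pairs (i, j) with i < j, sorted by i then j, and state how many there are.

count = 4; pairs: (0,3), (1,3), (2,4), (2,5)

α = atan 0.5 = 26.57°;  2α = 53.13°
n_0 = (-0.1407, +0.9901)
n_1 = (-0.8491, +0.5283)
n_2 = (-0.9429, -0.3330)
n_3 = (+0.4574, -0.8893)
n_4 = (+0.8827, +0.4698)
n_5 = (+0.4594, +0.8882)
  (0,1): δ = 129.98°  ·
  (0,2): δ = 78.64°  ·
  (0,3): δ = 19.13°  ✓
  (0,4): δ = 109.94°  ·
  (0,5): δ = 144.56°  ·
  (1,2): δ = 128.66°  ·
  (1,3): δ = 30.89°  ✓
  (1,4): δ = 59.91°  ·
  (1,5): δ = 94.54°  ·
  (2,3): δ = 82.23°  ·
  (2,4): δ = 8.57°  ✓
  (2,5): δ = 43.20°  ✓
  (3,4): δ = 89.19°  ·
  (3,5): δ = 54.57°  ·
  (4,5): δ = 145.37°  ·
antipodal pairs: 4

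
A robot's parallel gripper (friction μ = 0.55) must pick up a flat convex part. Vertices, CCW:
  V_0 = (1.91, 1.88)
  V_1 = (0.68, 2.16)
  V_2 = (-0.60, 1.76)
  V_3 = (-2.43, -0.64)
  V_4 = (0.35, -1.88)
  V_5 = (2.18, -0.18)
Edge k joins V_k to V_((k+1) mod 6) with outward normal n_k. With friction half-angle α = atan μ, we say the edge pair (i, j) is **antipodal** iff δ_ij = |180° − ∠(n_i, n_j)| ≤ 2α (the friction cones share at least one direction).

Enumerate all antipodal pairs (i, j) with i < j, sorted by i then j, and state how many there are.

count = 6; pairs: (0,3), (0,4), (1,3), (1,4), (2,4), (2,5)

α = atan 0.55 = 28.81°;  2α = 57.62°
n_0 = (+0.2220, +0.9751)
n_1 = (-0.2983, +0.9545)
n_2 = (-0.7952, +0.6063)
n_3 = (-0.4074, -0.9133)
n_4 = (+0.6806, -0.7327)
n_5 = (+0.9915, +0.1300)
  (0,1): δ = 149.82°  ·
  (0,2): δ = 114.50°  ·
  (0,3): δ = 11.21°  ✓
  (0,4): δ = 55.72°  ✓
  (0,5): δ = 110.29°  ·
  (1,2): δ = 144.68°  ·
  (1,3): δ = 41.39°  ✓
  (1,4): δ = 25.54°  ✓
  (1,5): δ = 80.11°  ·
  (2,3): δ = 76.71°  ·
  (2,4): δ = 9.78°  ✓
  (2,5): δ = 44.79°  ✓
  (3,4): δ = 113.07°  ·
  (3,5): δ = 58.49°  ·
  (4,5): δ = 125.42°  ·
antipodal pairs: 6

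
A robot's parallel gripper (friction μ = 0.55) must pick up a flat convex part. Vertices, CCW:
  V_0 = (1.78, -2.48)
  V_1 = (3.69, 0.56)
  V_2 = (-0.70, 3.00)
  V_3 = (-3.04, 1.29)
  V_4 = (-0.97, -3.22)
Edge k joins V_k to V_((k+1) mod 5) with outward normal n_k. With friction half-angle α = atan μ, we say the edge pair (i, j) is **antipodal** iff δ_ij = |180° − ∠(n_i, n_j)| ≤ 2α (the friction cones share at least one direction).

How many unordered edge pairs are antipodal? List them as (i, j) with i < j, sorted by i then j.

count = 5; pairs: (0,2), (0,3), (1,3), (1,4), (2,4)

α = atan 0.55 = 28.81°;  2α = 57.62°
n_0 = (+0.8467, -0.5320)
n_1 = (+0.4858, +0.8741)
n_2 = (-0.5900, +0.8074)
n_3 = (-0.9088, -0.4171)
n_4 = (+0.2598, -0.9656)
  (0,1): δ = 86.92°  ·
  (0,2): δ = 21.70°  ✓
  (0,3): δ = 56.79°  ✓
  (0,4): δ = 137.20°  ·
  (1,2): δ = 114.78°  ·
  (1,3): δ = 36.28°  ✓
  (1,4): δ = 44.13°  ✓
  (2,3): δ = 101.50°  ·
  (2,4): δ = 21.10°  ✓
  (3,4): δ = 99.59°  ·
antipodal pairs: 5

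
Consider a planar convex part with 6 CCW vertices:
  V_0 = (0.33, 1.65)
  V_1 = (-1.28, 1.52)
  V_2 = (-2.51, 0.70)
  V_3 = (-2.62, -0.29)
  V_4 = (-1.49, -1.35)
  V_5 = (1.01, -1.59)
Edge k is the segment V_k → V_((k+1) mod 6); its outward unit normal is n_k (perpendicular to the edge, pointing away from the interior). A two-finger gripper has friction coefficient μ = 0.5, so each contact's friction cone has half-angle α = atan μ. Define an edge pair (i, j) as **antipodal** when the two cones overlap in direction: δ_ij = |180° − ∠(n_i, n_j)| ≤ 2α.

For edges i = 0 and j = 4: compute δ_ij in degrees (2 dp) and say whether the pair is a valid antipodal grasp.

α = atan 0.5 = 26.57°;  2α = 53.13°
edge 0: e_0 = (-1.61, -0.13);  n_0 = (-0.0805, +0.9968)
edge 4: e_4 = (+2.50, -0.24);  n_4 = (-0.0956, -0.9954)
∠(n_0, n_4) = 169.90°
δ = |180° − 169.90°| = 10.10°
10.10° ≤ 2α = 53.13°  →  valid

δ = 10.10°, valid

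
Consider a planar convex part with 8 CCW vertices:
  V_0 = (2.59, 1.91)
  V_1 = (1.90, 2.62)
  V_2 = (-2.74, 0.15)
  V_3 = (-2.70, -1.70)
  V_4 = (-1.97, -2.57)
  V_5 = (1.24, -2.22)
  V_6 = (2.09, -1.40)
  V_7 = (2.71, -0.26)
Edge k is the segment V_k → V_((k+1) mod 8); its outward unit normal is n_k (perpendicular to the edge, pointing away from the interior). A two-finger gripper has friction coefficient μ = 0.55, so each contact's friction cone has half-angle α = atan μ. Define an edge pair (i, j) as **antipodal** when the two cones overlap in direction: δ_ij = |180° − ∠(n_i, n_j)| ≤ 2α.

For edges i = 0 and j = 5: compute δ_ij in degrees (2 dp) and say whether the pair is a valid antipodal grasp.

δ = 89.79°, invalid

α = atan 0.55 = 28.81°;  2α = 57.62°
edge 0: e_0 = (-0.69, +0.71);  n_0 = (+0.7171, +0.6969)
edge 5: e_5 = (+0.85, +0.82);  n_5 = (+0.6943, -0.7197)
∠(n_0, n_5) = 90.21°
δ = |180° − 90.21°| = 89.79°
89.79° > 2α = 57.62°  →  invalid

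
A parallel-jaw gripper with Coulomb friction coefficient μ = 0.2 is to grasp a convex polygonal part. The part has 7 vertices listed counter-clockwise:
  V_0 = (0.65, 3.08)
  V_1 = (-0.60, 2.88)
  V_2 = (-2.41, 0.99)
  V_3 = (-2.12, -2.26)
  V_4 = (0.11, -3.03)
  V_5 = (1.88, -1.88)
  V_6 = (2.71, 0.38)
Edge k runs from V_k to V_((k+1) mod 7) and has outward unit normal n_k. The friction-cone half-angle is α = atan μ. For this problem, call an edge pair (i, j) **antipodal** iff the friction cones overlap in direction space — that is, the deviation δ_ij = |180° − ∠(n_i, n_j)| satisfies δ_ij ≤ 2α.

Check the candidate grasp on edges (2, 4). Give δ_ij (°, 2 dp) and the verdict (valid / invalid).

δ = 62.09°, invalid

α = atan 0.2 = 11.31°;  2α = 22.62°
edge 2: e_2 = (+0.29, -3.25);  n_2 = (-0.9960, -0.0889)
edge 4: e_4 = (+1.77, +1.15);  n_4 = (+0.5448, -0.8386)
∠(n_2, n_4) = 117.91°
δ = |180° − 117.91°| = 62.09°
62.09° > 2α = 22.62°  →  invalid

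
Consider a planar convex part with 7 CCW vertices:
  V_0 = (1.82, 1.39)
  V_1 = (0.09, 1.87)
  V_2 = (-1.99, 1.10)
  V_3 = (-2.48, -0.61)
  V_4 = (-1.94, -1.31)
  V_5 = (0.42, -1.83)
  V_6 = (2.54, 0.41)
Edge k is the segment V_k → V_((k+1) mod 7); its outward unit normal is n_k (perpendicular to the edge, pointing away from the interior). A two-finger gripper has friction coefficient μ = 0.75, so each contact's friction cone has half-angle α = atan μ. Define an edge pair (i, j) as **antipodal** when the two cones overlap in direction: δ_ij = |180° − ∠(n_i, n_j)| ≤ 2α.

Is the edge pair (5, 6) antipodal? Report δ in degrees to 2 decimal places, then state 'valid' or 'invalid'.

α = atan 0.75 = 36.87°;  2α = 73.74°
edge 5: e_5 = (+2.12, +2.24);  n_5 = (+0.7263, -0.6874)
edge 6: e_6 = (-0.72, +0.98);  n_6 = (+0.8059, +0.5921)
∠(n_5, n_6) = 79.73°
δ = |180° − 79.73°| = 100.27°
100.27° > 2α = 73.74°  →  invalid

δ = 100.27°, invalid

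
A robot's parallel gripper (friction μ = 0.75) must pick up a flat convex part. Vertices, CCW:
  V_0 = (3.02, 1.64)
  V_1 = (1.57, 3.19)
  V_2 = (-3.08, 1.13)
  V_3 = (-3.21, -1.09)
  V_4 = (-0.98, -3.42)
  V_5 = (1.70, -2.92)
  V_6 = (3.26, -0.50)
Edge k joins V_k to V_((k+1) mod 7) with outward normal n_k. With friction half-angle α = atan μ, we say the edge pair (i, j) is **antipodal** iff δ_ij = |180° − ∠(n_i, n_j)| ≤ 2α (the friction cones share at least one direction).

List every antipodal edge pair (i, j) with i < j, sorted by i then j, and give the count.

α = atan 0.75 = 36.87°;  2α = 73.74°
n_0 = (+0.7303, +0.6832)
n_1 = (-0.4050, +0.9143)
n_2 = (-0.9983, +0.0585)
n_3 = (-0.7224, -0.6914)
n_4 = (+0.1834, -0.9830)
n_5 = (+0.8405, -0.5418)
n_6 = (+0.9938, +0.1115)
  (0,1): δ = 109.20°  ·
  (0,2): δ = 46.44°  ✓
  (0,3): δ = 0.65°  ✓
  (0,4): δ = 57.48°  ✓
  (0,5): δ = 104.10°  ·
  (0,6): δ = 143.31°  ·
  (1,2): δ = 117.25°  ·
  (1,3): δ = 70.15°  ✓
  (1,4): δ = 13.33°  ✓
  (1,5): δ = 33.30°  ✓
  (1,6): δ = 72.51°  ✓
  (2,3): δ = 132.90°  ·
  (2,4): δ = 76.08°  ·
  (2,5): δ = 29.46°  ✓
  (2,6): δ = 9.75°  ✓
  (3,4): δ = 123.18°  ·
  (3,5): δ = 76.55°  ·
  (3,6): δ = 37.34°  ✓
  (4,5): δ = 133.37°  ·
  (4,6): δ = 94.17°  ·
  (5,6): δ = 140.79°  ·
antipodal pairs: 10

count = 10; pairs: (0,2), (0,3), (0,4), (1,3), (1,4), (1,5), (1,6), (2,5), (2,6), (3,6)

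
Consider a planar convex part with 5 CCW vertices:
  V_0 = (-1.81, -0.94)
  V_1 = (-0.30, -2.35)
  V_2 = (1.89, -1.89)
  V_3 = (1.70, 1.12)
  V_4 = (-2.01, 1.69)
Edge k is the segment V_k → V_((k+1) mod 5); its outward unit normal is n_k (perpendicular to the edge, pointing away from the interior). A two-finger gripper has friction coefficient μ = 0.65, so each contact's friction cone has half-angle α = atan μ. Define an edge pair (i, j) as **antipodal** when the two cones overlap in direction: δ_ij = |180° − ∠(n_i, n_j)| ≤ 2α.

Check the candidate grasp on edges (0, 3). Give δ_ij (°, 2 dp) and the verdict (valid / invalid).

α = atan 0.65 = 33.02°;  2α = 66.05°
edge 0: e_0 = (+1.51, -1.41);  n_0 = (-0.6825, -0.7309)
edge 3: e_3 = (-3.71, +0.57);  n_3 = (+0.1519, +0.9884)
∠(n_0, n_3) = 145.70°
δ = |180° − 145.70°| = 34.30°
34.30° ≤ 2α = 66.05°  →  valid

δ = 34.30°, valid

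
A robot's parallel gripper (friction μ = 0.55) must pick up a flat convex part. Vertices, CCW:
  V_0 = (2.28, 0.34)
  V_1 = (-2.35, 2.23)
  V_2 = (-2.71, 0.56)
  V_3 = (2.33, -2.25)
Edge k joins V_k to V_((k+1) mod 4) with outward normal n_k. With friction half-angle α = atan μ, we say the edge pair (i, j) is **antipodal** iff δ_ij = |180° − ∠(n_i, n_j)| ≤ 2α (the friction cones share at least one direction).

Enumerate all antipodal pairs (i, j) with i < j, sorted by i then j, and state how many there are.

count = 2; pairs: (0,2), (1,3)

α = atan 0.55 = 28.81°;  2α = 57.62°
n_0 = (+0.3779, +0.9258)
n_1 = (-0.9775, +0.2107)
n_2 = (-0.4870, -0.8734)
n_3 = (+0.9998, +0.0193)
  (0,1): δ = 79.96°  ·
  (0,2): δ = 6.94°  ✓
  (0,3): δ = 113.31°  ·
  (1,2): δ = 106.98°  ·
  (1,3): δ = 13.27°  ✓
  (2,3): δ = 59.75°  ·
antipodal pairs: 2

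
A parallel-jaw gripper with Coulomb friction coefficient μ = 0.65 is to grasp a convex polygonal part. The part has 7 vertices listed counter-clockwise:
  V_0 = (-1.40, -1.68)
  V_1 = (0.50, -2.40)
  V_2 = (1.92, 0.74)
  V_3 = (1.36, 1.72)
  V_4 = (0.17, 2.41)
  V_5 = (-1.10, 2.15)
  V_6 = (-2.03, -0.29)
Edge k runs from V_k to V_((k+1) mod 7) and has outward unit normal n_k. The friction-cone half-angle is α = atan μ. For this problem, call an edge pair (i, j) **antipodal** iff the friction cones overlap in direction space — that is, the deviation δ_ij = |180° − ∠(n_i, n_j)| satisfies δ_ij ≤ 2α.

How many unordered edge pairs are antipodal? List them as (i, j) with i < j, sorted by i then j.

count = 9; pairs: (0,2), (0,3), (0,4), (1,4), (1,5), (1,6), (2,5), (2,6), (3,6)

α = atan 0.65 = 33.02°;  2α = 66.05°
n_0 = (-0.3544, -0.9351)
n_1 = (+0.9112, -0.4121)
n_2 = (+0.8682, +0.4961)
n_3 = (+0.5016, +0.8651)
n_4 = (-0.2006, +0.9797)
n_5 = (-0.9344, +0.3562)
n_6 = (-0.9108, -0.4128)
  (0,1): δ = 93.58°  ·
  (0,2): δ = 39.50°  ✓
  (0,3): δ = 9.35°  ✓
  (0,4): δ = 32.32°  ✓
  (0,5): δ = 89.89°  ·
  (0,6): δ = 135.14°  ·
  (1,2): δ = 125.92°  ·
  (1,3): δ = 95.77°  ·
  (1,4): δ = 54.10°  ✓
  (1,5): δ = 3.47°  ✓
  (1,6): δ = 48.72°  ✓
  (2,3): δ = 149.85°  ·
  (2,4): δ = 108.17°  ·
  (2,5): δ = 50.61°  ✓
  (2,6): δ = 5.36°  ✓
  (3,4): δ = 138.32°  ·
  (3,5): δ = 80.76°  ·
  (3,6): δ = 35.51°  ✓
  (4,5): δ = 122.43°  ·
  (4,6): δ = 77.19°  ·
  (5,6): δ = 134.75°  ·
antipodal pairs: 9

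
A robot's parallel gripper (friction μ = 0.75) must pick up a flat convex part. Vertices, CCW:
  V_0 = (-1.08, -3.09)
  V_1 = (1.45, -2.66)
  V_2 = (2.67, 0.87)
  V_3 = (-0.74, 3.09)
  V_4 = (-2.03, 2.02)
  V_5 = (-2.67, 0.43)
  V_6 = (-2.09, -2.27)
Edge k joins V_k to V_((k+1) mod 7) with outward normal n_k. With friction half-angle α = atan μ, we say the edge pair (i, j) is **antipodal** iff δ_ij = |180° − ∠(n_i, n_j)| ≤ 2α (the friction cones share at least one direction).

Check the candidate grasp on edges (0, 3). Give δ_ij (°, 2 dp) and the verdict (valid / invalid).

α = atan 0.75 = 36.87°;  2α = 73.74°
edge 0: e_0 = (+2.53, +0.43);  n_0 = (+0.1676, -0.9859)
edge 3: e_3 = (-1.29, -1.07);  n_3 = (-0.6384, +0.7697)
∠(n_0, n_3) = 149.97°
δ = |180° − 149.97°| = 30.03°
30.03° ≤ 2α = 73.74°  →  valid

δ = 30.03°, valid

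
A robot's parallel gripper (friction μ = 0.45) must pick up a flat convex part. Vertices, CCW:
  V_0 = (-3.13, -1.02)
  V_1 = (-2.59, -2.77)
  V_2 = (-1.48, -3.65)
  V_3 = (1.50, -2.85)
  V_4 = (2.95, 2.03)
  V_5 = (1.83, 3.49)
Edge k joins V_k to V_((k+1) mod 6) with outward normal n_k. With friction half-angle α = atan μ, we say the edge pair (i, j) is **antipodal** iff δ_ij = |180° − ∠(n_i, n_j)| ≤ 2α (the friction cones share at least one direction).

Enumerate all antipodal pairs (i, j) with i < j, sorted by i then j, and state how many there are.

α = atan 0.45 = 24.23°;  2α = 48.46°
n_0 = (-0.9555, -0.2949)
n_1 = (-0.6212, -0.7836)
n_2 = (+0.2593, -0.9658)
n_3 = (+0.9586, -0.2848)
n_4 = (+0.7934, +0.6087)
n_5 = (-0.6727, +0.7399)
  (0,1): δ = 145.56°  ·
  (0,2): δ = 92.12°  ·
  (0,3): δ = 33.70°  ✓
  (0,4): δ = 20.34°  ✓
  (0,5): δ = 115.13°  ·
  (1,2): δ = 126.57°  ·
  (1,3): δ = 68.14°  ·
  (1,4): δ = 14.10°  ✓
  (1,5): δ = 80.69°  ·
  (2,3): δ = 121.58°  ·
  (2,4): δ = 67.53°  ·
  (2,5): δ = 27.25°  ✓
  (3,4): δ = 125.96°  ·
  (3,5): δ = 31.17°  ✓
  (4,5): δ = 85.21°  ·
antipodal pairs: 5

count = 5; pairs: (0,3), (0,4), (1,4), (2,5), (3,5)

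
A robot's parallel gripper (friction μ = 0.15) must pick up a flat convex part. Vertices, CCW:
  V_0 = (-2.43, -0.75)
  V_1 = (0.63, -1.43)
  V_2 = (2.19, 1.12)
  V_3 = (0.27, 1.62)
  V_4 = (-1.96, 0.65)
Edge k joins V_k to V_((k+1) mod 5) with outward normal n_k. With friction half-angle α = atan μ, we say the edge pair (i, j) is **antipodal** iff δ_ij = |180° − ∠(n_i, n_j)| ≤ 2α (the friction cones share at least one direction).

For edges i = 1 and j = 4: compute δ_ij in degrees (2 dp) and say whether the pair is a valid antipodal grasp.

α = atan 0.15 = 8.53°;  2α = 17.06°
edge 1: e_1 = (+1.56, +2.55);  n_1 = (+0.8530, -0.5219)
edge 4: e_4 = (-0.47, -1.40);  n_4 = (-0.9480, +0.3183)
∠(n_1, n_4) = 167.10°
δ = |180° − 167.10°| = 12.90°
12.90° ≤ 2α = 17.06°  →  valid

δ = 12.90°, valid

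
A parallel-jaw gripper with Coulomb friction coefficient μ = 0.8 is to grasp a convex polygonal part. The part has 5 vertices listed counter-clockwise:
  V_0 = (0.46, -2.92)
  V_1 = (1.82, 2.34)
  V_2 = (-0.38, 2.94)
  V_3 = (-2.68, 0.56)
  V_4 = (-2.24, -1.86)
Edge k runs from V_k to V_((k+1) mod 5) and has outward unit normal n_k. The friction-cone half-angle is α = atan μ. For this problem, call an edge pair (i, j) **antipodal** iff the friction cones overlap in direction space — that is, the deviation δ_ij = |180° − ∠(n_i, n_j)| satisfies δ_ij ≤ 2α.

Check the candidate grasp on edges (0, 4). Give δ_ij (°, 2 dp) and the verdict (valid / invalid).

δ = 83.06°, invalid

α = atan 0.8 = 38.66°;  2α = 77.32°
edge 0: e_0 = (+1.36, +5.26);  n_0 = (+0.9682, -0.2503)
edge 4: e_4 = (+2.70, -1.06);  n_4 = (-0.3654, -0.9308)
∠(n_0, n_4) = 96.94°
δ = |180° − 96.94°| = 83.06°
83.06° > 2α = 77.32°  →  invalid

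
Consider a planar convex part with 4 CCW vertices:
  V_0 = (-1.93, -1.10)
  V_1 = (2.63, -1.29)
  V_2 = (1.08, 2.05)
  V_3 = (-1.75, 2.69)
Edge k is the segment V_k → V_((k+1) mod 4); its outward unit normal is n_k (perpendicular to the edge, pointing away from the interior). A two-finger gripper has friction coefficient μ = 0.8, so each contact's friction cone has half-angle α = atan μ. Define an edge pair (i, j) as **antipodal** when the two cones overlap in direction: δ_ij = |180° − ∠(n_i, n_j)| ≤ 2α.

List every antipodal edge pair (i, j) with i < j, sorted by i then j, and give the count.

α = atan 0.8 = 38.66°;  2α = 77.32°
n_0 = (-0.0416, -0.9991)
n_1 = (+0.9071, +0.4210)
n_2 = (+0.2206, +0.9754)
n_3 = (-0.9989, +0.0474)
  (0,1): δ = 62.72°  ✓
  (0,2): δ = 10.36°  ✓
  (0,3): δ = 89.67°  ·
  (1,2): δ = 127.64°  ·
  (1,3): δ = 27.61°  ✓
  (2,3): δ = 79.98°  ·
antipodal pairs: 3

count = 3; pairs: (0,1), (0,2), (1,3)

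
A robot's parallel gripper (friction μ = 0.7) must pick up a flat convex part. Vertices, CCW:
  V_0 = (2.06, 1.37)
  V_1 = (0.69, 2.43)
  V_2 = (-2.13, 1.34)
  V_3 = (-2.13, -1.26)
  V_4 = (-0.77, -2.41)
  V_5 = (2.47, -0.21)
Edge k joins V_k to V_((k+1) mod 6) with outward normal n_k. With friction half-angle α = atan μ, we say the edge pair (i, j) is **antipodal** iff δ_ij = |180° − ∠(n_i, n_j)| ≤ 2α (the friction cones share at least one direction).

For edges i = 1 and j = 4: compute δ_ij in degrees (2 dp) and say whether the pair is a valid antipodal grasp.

δ = 13.04°, valid

α = atan 0.7 = 34.99°;  2α = 69.98°
edge 1: e_1 = (-2.82, -1.09);  n_1 = (-0.3605, +0.9327)
edge 4: e_4 = (+3.24, +2.20);  n_4 = (+0.5618, -0.8273)
∠(n_1, n_4) = 166.96°
δ = |180° − 166.96°| = 13.04°
13.04° ≤ 2α = 69.98°  →  valid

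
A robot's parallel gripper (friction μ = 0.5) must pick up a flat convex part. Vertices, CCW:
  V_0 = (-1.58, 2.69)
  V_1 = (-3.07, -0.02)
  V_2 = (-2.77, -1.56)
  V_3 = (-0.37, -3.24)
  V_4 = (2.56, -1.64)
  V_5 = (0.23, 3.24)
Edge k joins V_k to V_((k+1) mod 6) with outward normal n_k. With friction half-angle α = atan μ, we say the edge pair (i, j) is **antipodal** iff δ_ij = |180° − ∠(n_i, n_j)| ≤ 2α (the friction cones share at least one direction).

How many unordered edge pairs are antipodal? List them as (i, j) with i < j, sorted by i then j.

α = atan 0.5 = 26.57°;  2α = 53.13°
n_0 = (-0.8763, +0.4818)
n_1 = (-0.9815, -0.1912)
n_2 = (-0.5735, -0.8192)
n_3 = (+0.4793, -0.8777)
n_4 = (+0.9024, +0.4309)
n_5 = (-0.2907, +0.9568)
  (0,1): δ = 140.17°  ·
  (0,2): δ = 96.19°  ·
  (0,3): δ = 32.56°  ✓
  (0,4): δ = 54.33°  ·
  (0,5): δ = 135.70°  ·
  (1,2): δ = 136.02°  ·
  (1,3): δ = 72.39°  ·
  (1,4): δ = 14.50°  ✓
  (1,5): δ = 95.88°  ·
  (2,3): δ = 116.37°  ·
  (2,4): δ = 29.49°  ✓
  (2,5): δ = 51.89°  ✓
  (3,4): δ = 93.12°  ·
  (3,5): δ = 11.74°  ✓
  (4,5): δ = 98.62°  ·
antipodal pairs: 5

count = 5; pairs: (0,3), (1,4), (2,4), (2,5), (3,5)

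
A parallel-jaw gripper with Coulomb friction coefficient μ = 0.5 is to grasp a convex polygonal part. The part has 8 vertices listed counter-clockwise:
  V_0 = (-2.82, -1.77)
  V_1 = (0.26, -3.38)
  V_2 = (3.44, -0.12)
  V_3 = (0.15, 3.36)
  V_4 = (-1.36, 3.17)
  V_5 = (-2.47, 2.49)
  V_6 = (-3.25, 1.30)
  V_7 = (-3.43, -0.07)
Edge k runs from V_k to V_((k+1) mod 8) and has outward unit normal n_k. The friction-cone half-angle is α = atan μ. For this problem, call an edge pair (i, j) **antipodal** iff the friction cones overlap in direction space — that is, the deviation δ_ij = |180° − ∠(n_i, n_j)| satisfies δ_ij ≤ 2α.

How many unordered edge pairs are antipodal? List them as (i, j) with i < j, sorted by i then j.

α = atan 0.5 = 26.57°;  2α = 53.13°
n_0 = (-0.4633, -0.8862)
n_1 = (+0.7158, -0.6983)
n_2 = (+0.7267, +0.6870)
n_3 = (-0.1248, +0.9922)
n_4 = (-0.5224, +0.8527)
n_5 = (-0.8364, +0.5482)
n_6 = (-0.9915, +0.1303)
n_7 = (-0.9412, -0.3377)
  (0,1): δ = 106.69°  ·
  (0,2): δ = 19.01°  ✓
  (0,3): δ = 34.77°  ✓
  (0,4): δ = 59.09°  ·
  (0,5): δ = 84.35°  ·
  (0,6): δ = 110.11°  ·
  (0,7): δ = 137.34°  ·
  (1,2): δ = 92.32°  ·
  (1,3): δ = 38.54°  ✓
  (1,4): δ = 14.22°  ✓
  (1,5): δ = 11.04°  ✓
  (1,6): δ = 36.80°  ✓
  (1,7): δ = 64.03°  ·
  (2,3): δ = 126.22°  ·
  (2,4): δ = 101.90°  ·
  (2,5): δ = 76.64°  ·
  (2,6): δ = 50.88°  ✓
  (2,7): δ = 23.65°  ✓
  (3,4): δ = 155.68°  ·
  (3,5): δ = 130.42°  ·
  (3,6): δ = 104.66°  ·
  (3,7): δ = 77.43°  ·
  (4,5): δ = 154.74°  ·
  (4,6): δ = 128.98°  ·
  (4,7): δ = 101.75°  ·
  (5,6): δ = 154.24°  ·
  (5,7): δ = 127.02°  ·
  (6,7): δ = 152.78°  ·
antipodal pairs: 8

count = 8; pairs: (0,2), (0,3), (1,3), (1,4), (1,5), (1,6), (2,6), (2,7)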